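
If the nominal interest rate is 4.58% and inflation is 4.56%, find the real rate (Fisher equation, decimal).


Formula: (1 + r_real) = (1 + r_nom) / (1 + inflation)
Substituting: (1 + r_real) = 1.0458 / 1.0456
(1 + r_real) = 1.000191
r_real = 1.000191 - 1 = 0.000191

0.000191


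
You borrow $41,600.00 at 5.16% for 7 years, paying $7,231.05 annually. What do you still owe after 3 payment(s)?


Formula: Balance = PV*(1+r)^k - PMT*((1+r)^k - 1)/r
Growth: (1 + 0.0516)^3 = 1.162925
Accumulated factor: ((1+r)^k - 1)/r = 3.157463
Balance = $41,600.00 * 1.162925 - $7,231.05 * 3.157463
Balance = $25,545.91

$25,545.91


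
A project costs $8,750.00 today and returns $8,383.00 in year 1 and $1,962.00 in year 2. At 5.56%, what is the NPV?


Formula: NPV = C0 + C1/(1+r) + C2/(1+r)^2
Discount C1: $8,383.00 / (1 + 0.0556) = $7,941.46
Discount C2: $1,962.00 / (1 + 0.0556)^2 = $1,760.76
NPV = -$8,750.00 + $7,941.46 + $1,760.76 = $952.22

$952.22


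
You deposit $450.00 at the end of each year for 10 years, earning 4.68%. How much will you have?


Formula: FV = PMT * ((1+r)^n - 1) / r
Growth factor: (1 + 0.0468)^10 = 1.579927
Numerator: 1.579927 - 1 = 0.579927
FV = $450.00 * 0.579927 / 0.0468 = $5,576.23

$5,576.23


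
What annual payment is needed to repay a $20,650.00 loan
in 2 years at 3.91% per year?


Formula: PMT = PV * r / (1 - (1+r)^(-n))
Denominator: 1 - (1 + 0.0391)^(-2) = 0.073842
Numerator: $20,650.00 * 0.0391 = 807.415
PMT = 807.415 / 0.073842 = $10,934.43

$10,934.43


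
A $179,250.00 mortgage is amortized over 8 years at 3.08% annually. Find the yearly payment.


Formula: PMT = PV * r / (1 - (1+r)^(-n))
Denominator: 1 - (1 + 0.0308)^(-8) = 0.215479
Numerator: $179,250.00 * 0.0308 = 5520.9
PMT = 5520.9 / 0.215479 = $25,621.55

$25,621.55


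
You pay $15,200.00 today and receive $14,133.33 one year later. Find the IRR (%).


Formula: IRR = C1/C0 - 1
Substituting: IRR = $14,133.33 / $15,200.00 - 1
Ratio: 0.929824 - 1 = -0.070176
IRR = -7.0176%

-7.0176%


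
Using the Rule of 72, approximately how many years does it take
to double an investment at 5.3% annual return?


Formula: Years ≈ 72 / r
Substituting: Years ≈ 72 / 5.3
Years ≈ 13.6

13.6 years


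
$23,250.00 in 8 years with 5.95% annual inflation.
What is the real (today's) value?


Formula: Real value = nominal / (1 + inflation)^years
Price level: (1 + 0.0595)^8 = 1.587843
Real value = $23,250.00 / 1.587843 = $14,642.50

$14,642.50


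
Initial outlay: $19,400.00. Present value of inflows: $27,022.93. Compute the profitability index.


Formula: PI = PV(cash flows) / initial investment
Substituting: PI = $27,022.93 / $19,400.00
PI = 1.3929

1.3929


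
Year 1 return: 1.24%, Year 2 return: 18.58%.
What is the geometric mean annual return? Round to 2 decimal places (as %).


Formula: Geometric mean = ((1+r1)*(1+r2))^(1/2) - 1
Product: (1 + 0.0124) * (1 + 0.1858) = 1.0124 * 1.1858 = 1.200504
Square root: 1.200504^0.5 = 1.095675
Geometric mean = 1.095675 - 1 = 0.095675
As percentage: 9.57%

9.57%


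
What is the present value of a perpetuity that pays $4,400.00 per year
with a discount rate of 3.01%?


Formula: PV = C / r
Substituting: PV = $4,400.00 / 0.0301
PV = $146,179.40

$146,179.40


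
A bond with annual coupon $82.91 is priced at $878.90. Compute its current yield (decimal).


Formula: Current yield = annual coupon / price
Substituting: CY = $82.91 / $878.90
CY = 0.094334

0.094334


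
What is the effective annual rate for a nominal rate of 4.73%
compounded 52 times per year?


Formula: EAR = (1 + r/m)^m - 1
Period rate: r/m = 0.0473 / 52 = 0.00091
Compounding: (1 + 0.00091)^52 = 1.048414
EAR = 1.048414 - 1 = 0.048414

0.048414


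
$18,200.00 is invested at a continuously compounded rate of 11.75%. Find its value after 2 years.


Formula: FV = P * e^(r*t)
Exponent: r*t = 0.1175 * 2 = 0.235
e^(0.235) = 1.264909
FV = $18,200.00 * 1.264909 = $23,021.34

$23,021.34


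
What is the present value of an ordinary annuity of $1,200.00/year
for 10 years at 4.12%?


Formula: PV = PMT * (1 - (1+r)^(-n)) / r
Discount factor: (1 + 0.0412)^(-10) = 0.667818
Bracket: 1 - 0.667818 = 0.332182
PV = $1,200.00 * 0.332182 / 0.0412 = $9,675.19

$9,675.19


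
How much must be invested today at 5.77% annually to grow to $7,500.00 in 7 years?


Formula: PV = FV / (1 + r)^n
Substituting: PV = $7,500.00 / (1 + 0.0577)^7
Discount factor: (1.0577)^7 = 1.48094
PV = $7,500.00 / 1.48094 = $5,064.35

$5,064.35


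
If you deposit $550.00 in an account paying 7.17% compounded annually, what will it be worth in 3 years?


Formula: FV = P * (1 + r)^n
Substituting: FV = $550.00 * (1 + 0.0717)^3
Growth factor: (1.0717)^3 = 1.230891
FV = $550.00 * 1.230891 = $676.99

$676.99


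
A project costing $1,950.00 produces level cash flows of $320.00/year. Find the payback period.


Formula: Payback = investment / annual cash flow
Substituting: Payback = $1,950.00 / $320.00
Payback = 6.0938 years

6.0938 years


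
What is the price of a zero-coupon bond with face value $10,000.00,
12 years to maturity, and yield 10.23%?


Formula: Price = FV / (1 + r)^n
Substituting: Price = $10,000.00 / (1 + 0.1023)^12
Discount factor: (1.1023)^12 = 3.218086
Price = $10,000.00 / 3.218086 = $3,107.44

$3,107.44


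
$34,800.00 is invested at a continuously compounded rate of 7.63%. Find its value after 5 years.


Formula: FV = P * e^(r*t)
Exponent: r*t = 0.0763 * 5 = 0.3815
e^(0.3815) = 1.46448
FV = $34,800.00 * 1.46448 = $50,963.89

$50,963.89


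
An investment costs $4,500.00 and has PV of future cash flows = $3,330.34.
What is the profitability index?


Formula: PI = PV(cash flows) / initial investment
Substituting: PI = $3,330.34 / $4,500.00
PI = 0.7401

0.7401


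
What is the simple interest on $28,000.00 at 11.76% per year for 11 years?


Formula: I = P * r * t
Substituting: I = $28,000.00 * 0.1176 * 11
Step: I = $28,000.00 * 1.2936
I = $36,220.80

$36,220.80


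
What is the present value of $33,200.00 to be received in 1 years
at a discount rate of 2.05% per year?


Formula: PV = FV / (1 + r)^n
Substituting: PV = $33,200.00 / (1 + 0.0205)^1
Discount factor: (1.0205)^1 = 1.0205
PV = $33,200.00 / 1.0205 = $32,533.07

$32,533.07


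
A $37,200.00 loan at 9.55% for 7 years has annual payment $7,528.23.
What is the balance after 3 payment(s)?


Formula: Balance = PV*(1+r)^k - PMT*((1+r)^k - 1)/r
Growth: (1 + 0.0955)^3 = 1.314732
Accumulated factor: ((1+r)^k - 1)/r = 3.29562
Balance = $37,200.00 * 1.314732 - $7,528.23 * 3.29562
Balance = $24,097.83

$24,097.83


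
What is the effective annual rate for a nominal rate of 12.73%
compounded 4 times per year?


Formula: EAR = (1 + r/m)^m - 1
Period rate: r/m = 0.1273 / 4 = 0.031825
Compounding: (1 + 0.031825)^4 = 1.133507
EAR = 1.133507 - 1 = 0.133507

0.133507


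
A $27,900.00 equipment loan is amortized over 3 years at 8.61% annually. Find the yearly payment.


Formula: PMT = PV * r / (1 - (1+r)^(-n))
Denominator: 1 - (1 + 0.0861)^(-3) = 0.219468
Numerator: $27,900.00 * 0.0861 = 2402.19
PMT = 2402.19 / 0.219468 = $10,945.50

$10,945.50


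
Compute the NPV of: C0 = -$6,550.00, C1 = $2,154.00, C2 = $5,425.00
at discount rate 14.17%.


Formula: NPV = C0 + C1/(1+r) + C2/(1+r)^2
Discount C1: $2,154.00 / (1 + 0.1417) = $1,886.66
Discount C2: $5,425.00 / (1 + 0.1417)^2 = $4,161.94
NPV = -$6,550.00 + $1,886.66 + $4,161.94 = -$501.40

-$501.40


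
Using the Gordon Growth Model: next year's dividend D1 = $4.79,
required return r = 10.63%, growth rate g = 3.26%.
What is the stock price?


Formula: P = D1 / (r - g)
Spread: r - g = 0.1063 - 0.0326 = 0.0737
Substituting: P = $4.79 / 0.0737
P = $64.99

$64.99


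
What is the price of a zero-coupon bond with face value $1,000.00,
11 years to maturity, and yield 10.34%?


Formula: Price = FV / (1 + r)^n
Substituting: Price = $1,000.00 / (1 + 0.1034)^11
Discount factor: (1.1034)^11 = 2.951636
Price = $1,000.00 / 2.951636 = $338.80

$338.80


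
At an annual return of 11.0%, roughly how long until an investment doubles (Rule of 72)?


Formula: Years ≈ 72 / r
Substituting: Years ≈ 72 / 11.0
Years ≈ 6.5

6.5 years


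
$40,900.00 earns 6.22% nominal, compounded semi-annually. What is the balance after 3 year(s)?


Formula: FV = P * (1 + r/m)^(m*t)
Period rate: r/m = 0.0622 / 2 = 0.0311
Total periods: m*t = 2 * 3 = 6
Growth factor: (1 + 0.0311)^6 = 1.201724
FV = $40,900.00 * 1.201724 = $49,150.51

$49,150.51


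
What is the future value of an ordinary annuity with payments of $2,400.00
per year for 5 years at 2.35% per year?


Formula: FV = PMT * ((1+r)^n - 1) / r
Growth factor: (1 + 0.0235)^5 = 1.123154
Numerator: 1.123154 - 1 = 0.123154
FV = $2,400.00 * 0.123154 / 0.0235 = $12,577.41

$12,577.41


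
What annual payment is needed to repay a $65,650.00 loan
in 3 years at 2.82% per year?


Formula: PMT = PV * r / (1 - (1+r)^(-n))
Denominator: 1 - (1 + 0.0282)^(-3) = 0.080044
Numerator: $65,650.00 * 0.0282 = 1851.33
PMT = 1851.33 / 0.080044 = $23,128.99

$23,128.99


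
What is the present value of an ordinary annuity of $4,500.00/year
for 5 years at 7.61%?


Formula: PV = PMT * (1 - (1+r)^(-n)) / r
Discount factor: (1 + 0.0761)^(-5) = 0.693006
Bracket: 1 - 0.693006 = 0.306994
PV = $4,500.00 * 0.306994 / 0.0761 = $18,153.40

$18,153.40


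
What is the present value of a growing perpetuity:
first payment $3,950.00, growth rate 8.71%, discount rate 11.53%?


Formula: PV = C / (r - g)
Spread: r - g = 0.1153 - 0.0871 = 0.0282
Substituting: PV = $3,950.00 / 0.0282
PV = $140,070.92

$140,070.92


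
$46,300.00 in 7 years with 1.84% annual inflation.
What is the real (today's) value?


Formula: Real value = nominal / (1 + inflation)^years
Price level: (1 + 0.0184)^7 = 1.136132
Real value = $46,300.00 / 1.136132 = $40,752.31

$40,752.31


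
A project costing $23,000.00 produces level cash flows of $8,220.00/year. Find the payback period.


Formula: Payback = investment / annual cash flow
Substituting: Payback = $23,000.00 / $8,220.00
Payback = 2.7981 years

2.7981 years


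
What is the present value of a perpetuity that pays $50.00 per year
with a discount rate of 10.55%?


Formula: PV = C / r
Substituting: PV = $50.00 / 0.1055
PV = $473.93

$473.93


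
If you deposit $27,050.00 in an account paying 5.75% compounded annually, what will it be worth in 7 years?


Formula: FV = P * (1 + r)^n
Substituting: FV = $27,050.00 * (1 + 0.0575)^7
Growth factor: (1.0575)^7 = 1.478981
FV = $27,050.00 * 1.478981 = $40,006.44

$40,006.44


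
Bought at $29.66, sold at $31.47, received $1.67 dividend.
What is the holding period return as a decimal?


Formula: HPR = (P1 - P0 + D) / P0
Gain: $31.47 - $29.66 + $1.67 = $3.48
HPR = $3.48 / $29.66 = 0.1173

0.1173


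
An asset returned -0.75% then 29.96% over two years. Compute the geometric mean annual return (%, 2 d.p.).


Formula: Geometric mean = ((1+r1)*(1+r2))^(1/2) - 1
Product: (1 + -0.0075) * (1 + 0.2996) = 0.9925 * 1.2996 = 1.289853
Square root: 1.289853^0.5 = 1.135717
Geometric mean = 1.135717 - 1 = 0.135717
As percentage: 13.57%

13.57%


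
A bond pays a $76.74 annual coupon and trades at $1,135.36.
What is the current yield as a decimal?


Formula: Current yield = annual coupon / price
Substituting: CY = $76.74 / $1,135.36
CY = 0.067591

0.067591


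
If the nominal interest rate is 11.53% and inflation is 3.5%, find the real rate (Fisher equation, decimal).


Formula: (1 + r_real) = (1 + r_nom) / (1 + inflation)
Substituting: (1 + r_real) = 1.1153 / 1.035
(1 + r_real) = 1.077585
r_real = 1.077585 - 1 = 0.077585

0.077585


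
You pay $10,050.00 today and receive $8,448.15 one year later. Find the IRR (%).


Formula: IRR = C1/C0 - 1
Substituting: IRR = $8,448.15 / $10,050.00 - 1
Ratio: 0.840612 - 1 = -0.159388
IRR = -15.9388%

-15.9388%


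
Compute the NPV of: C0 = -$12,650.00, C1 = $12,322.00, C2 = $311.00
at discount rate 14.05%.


Formula: NPV = C0 + C1/(1+r) + C2/(1+r)^2
Discount C1: $12,322.00 / (1 + 0.1405) = $10,804.03
Discount C2: $311.00 / (1 + 0.1405)^2 = $239.09
NPV = -$12,650.00 + $10,804.03 + $239.09 = -$1,606.87

-$1,606.87


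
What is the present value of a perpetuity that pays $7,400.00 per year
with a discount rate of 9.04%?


Formula: PV = C / r
Substituting: PV = $7,400.00 / 0.0904
PV = $81,858.41

$81,858.41


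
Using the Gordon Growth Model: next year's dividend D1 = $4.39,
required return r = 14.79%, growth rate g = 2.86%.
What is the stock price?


Formula: P = D1 / (r - g)
Spread: r - g = 0.1479 - 0.0286 = 0.1193
Substituting: P = $4.39 / 0.1193
P = $36.80

$36.80


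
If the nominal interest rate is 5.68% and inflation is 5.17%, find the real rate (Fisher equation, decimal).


Formula: (1 + r_real) = (1 + r_nom) / (1 + inflation)
Substituting: (1 + r_real) = 1.0568 / 1.0517
(1 + r_real) = 1.004849
r_real = 1.004849 - 1 = 0.004849

0.004849


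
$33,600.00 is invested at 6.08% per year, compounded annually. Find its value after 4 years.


Formula: FV = P * (1 + r)^n
Substituting: FV = $33,600.00 * (1 + 0.0608)^4
Growth factor: (1.0608)^4 = 1.266293
FV = $33,600.00 * 1.266293 = $42,547.43

$42,547.43


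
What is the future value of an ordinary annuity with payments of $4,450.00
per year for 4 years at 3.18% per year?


Formula: FV = PMT * ((1+r)^n - 1) / r
Growth factor: (1 + 0.0318)^4 = 1.133397
Numerator: 1.133397 - 1 = 0.133397
FV = $4,450.00 * 0.133397 / 0.0318 = $18,667.20

$18,667.20


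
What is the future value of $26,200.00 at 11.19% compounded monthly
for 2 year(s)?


Formula: FV = P * (1 + r/m)^(m*t)
Period rate: r/m = 0.1119 / 12 = 0.009325
Total periods: m*t = 12 * 2 = 24
Growth factor: (1 + 0.009325)^24 = 1.249524
FV = $26,200.00 * 1.249524 = $32,737.54

$32,737.54


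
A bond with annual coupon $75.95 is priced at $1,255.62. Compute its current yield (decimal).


Formula: Current yield = annual coupon / price
Substituting: CY = $75.95 / $1,255.62
CY = 0.060488

0.060488


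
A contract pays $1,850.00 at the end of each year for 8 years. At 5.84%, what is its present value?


Formula: PV = PMT * (1 - (1+r)^(-n)) / r
Discount factor: (1 + 0.0584)^(-8) = 0.63504
Bracket: 1 - 0.63504 = 0.36496
PV = $1,850.00 * 0.36496 / 0.0584 = $11,561.22

$11,561.22


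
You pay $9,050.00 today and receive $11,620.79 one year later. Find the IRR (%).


Formula: IRR = C1/C0 - 1
Substituting: IRR = $11,620.79 / $9,050.00 - 1
Ratio: 1.284065 - 1 = 0.284065
IRR = 28.4065%

28.4065%


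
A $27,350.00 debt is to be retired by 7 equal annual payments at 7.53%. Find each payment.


Formula: PMT = PV * r / (1 - (1+r)^(-n))
Denominator: 1 - (1 + 0.0753)^(-7) = 0.398421
Numerator: $27,350.00 * 0.0753 = 2059.455
PMT = 2059.455 / 0.398421 = $5,169.04

$5,169.04


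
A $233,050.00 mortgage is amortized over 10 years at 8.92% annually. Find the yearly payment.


Formula: PMT = PV * r / (1 - (1+r)^(-n))
Denominator: 1 - (1 + 0.0892)^(-10) = 0.574476
Numerator: $233,050.00 * 0.0892 = 20788.06
PMT = 20788.06 / 0.574476 = $36,186.10

$36,186.10


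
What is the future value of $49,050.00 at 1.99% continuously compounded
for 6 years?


Formula: FV = P * e^(r*t)
Exponent: r*t = 0.0199 * 6 = 0.1194
e^(0.1194) = 1.126821
FV = $49,050.00 * 1.126821 = $55,270.55

$55,270.55


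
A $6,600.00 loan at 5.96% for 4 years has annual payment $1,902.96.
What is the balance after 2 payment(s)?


Formula: Balance = PV*(1+r)^k - PMT*((1+r)^k - 1)/r
Growth: (1 + 0.0596)^2 = 1.122752
Accumulated factor: ((1+r)^k - 1)/r = 2.0596
Balance = $6,600.00 * 1.122752 - $1,902.96 * 2.0596
Balance = $3,490.83

$3,490.83


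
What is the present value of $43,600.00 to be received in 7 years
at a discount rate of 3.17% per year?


Formula: PV = FV / (1 + r)^n
Substituting: PV = $43,600.00 / (1 + 0.0317)^7
Discount factor: (1.0317)^7 = 1.244154
PV = $43,600.00 / 1.244154 = $35,043.90

$35,043.90


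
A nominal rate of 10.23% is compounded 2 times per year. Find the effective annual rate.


Formula: EAR = (1 + r/m)^m - 1
Period rate: r/m = 0.1023 / 2 = 0.05115
Compounding: (1 + 0.05115)^2 = 1.104916
EAR = 1.104916 - 1 = 0.104916

0.104916


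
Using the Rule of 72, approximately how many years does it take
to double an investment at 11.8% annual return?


Formula: Years ≈ 72 / r
Substituting: Years ≈ 72 / 11.8
Years ≈ 6.1

6.1 years


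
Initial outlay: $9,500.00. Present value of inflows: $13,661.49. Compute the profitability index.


Formula: PI = PV(cash flows) / initial investment
Substituting: PI = $13,661.49 / $9,500.00
PI = 1.4381

1.4381


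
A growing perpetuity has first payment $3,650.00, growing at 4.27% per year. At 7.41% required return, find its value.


Formula: PV = C / (r - g)
Spread: r - g = 0.0741 - 0.0427 = 0.0314
Substituting: PV = $3,650.00 / 0.0314
PV = $116,242.04

$116,242.04


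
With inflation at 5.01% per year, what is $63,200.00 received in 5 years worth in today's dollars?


Formula: Real value = nominal / (1 + inflation)^years
Price level: (1 + 0.0501)^5 = 1.276889
Real value = $63,200.00 / 1.276889 = $49,495.28

$49,495.28


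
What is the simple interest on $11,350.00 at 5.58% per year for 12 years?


Formula: I = P * r * t
Substituting: I = $11,350.00 * 0.0558 * 12
Step: I = $11,350.00 * 0.6696
I = $7,599.96

$7,599.96


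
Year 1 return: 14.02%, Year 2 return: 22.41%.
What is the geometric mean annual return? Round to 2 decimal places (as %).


Formula: Geometric mean = ((1+r1)*(1+r2))^(1/2) - 1
Product: (1 + 0.1402) * (1 + 0.2241) = 1.1402 * 1.2241 = 1.395719
Square root: 1.395719^0.5 = 1.181405
Geometric mean = 1.181405 - 1 = 0.181405
As percentage: 18.14%

18.14%


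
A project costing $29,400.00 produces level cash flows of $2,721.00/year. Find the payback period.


Formula: Payback = investment / annual cash flow
Substituting: Payback = $29,400.00 / $2,721.00
Payback = 10.8049 years

10.8049 years


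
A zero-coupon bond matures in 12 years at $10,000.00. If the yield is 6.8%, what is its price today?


Formula: Price = FV / (1 + r)^n
Substituting: Price = $10,000.00 / (1 + 0.068)^12
Discount factor: (1.068)^12 = 2.202191
Price = $10,000.00 / 2.202191 = $4,540.93

$4,540.93


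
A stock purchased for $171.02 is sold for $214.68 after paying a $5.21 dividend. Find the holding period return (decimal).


Formula: HPR = (P1 - P0 + D) / P0
Gain: $214.68 - $171.02 + $5.21 = $48.87
HPR = $48.87 / $171.02 = 0.2858

0.2858


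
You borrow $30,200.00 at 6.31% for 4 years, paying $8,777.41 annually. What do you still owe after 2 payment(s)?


Formula: Balance = PV*(1+r)^k - PMT*((1+r)^k - 1)/r
Growth: (1 + 0.0631)^2 = 1.130182
Accumulated factor: ((1+r)^k - 1)/r = 2.0631
Balance = $30,200.00 * 1.130182 - $8,777.41 * 2.0631
Balance = $16,022.81

$16,022.81


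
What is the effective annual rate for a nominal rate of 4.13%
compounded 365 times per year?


Formula: EAR = (1 + r/m)^m - 1
Period rate: r/m = 0.0413 / 365 = 0.000113
Compounding: (1 + 0.000113)^365 = 1.042162
EAR = 1.042162 - 1 = 0.042162

0.042162


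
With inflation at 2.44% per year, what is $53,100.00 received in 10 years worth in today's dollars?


Formula: Real value = nominal / (1 + inflation)^years
Price level: (1 + 0.0244)^10 = 1.272611
Real value = $53,100.00 / 1.272611 = $41,725.24

$41,725.24


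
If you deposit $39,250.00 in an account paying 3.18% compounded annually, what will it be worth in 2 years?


Formula: FV = P * (1 + r)^n
Substituting: FV = $39,250.00 * (1 + 0.0318)^2
Growth factor: (1.0318)^2 = 1.064611
FV = $39,250.00 * 1.064611 = $41,785.99

$41,785.99


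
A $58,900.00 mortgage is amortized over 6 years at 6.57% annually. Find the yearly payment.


Formula: PMT = PV * r / (1 - (1+r)^(-n))
Denominator: 1 - (1 + 0.0657)^(-6) = 0.317362
Numerator: $58,900.00 * 0.0657 = 3869.73
PMT = 3869.73 / 0.317362 = $12,193.41

$12,193.41


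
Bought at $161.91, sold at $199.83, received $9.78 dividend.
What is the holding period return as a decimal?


Formula: HPR = (P1 - P0 + D) / P0
Gain: $199.83 - $161.91 + $9.78 = $47.70
HPR = $47.70 / $161.91 = 0.2946

0.2946


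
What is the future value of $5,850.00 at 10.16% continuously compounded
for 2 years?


Formula: FV = P * e^(r*t)
Exponent: r*t = 0.1016 * 2 = 0.2032
e^(0.2032) = 1.225318
FV = $5,850.00 * 1.225318 = $7,168.11

$7,168.11


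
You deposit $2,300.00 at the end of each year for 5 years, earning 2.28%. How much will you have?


Formula: FV = PMT * ((1+r)^n - 1) / r
Growth factor: (1 + 0.0228)^5 = 1.119318
Numerator: 1.119318 - 1 = 0.119318
FV = $2,300.00 * 0.119318 / 0.0228 = $12,036.49

$12,036.49


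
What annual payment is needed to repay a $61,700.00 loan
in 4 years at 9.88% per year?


Formula: PMT = PV * r / (1 - (1+r)^(-n))
Denominator: 1 - (1 + 0.0988)^(-4) = 0.313998
Numerator: $61,700.00 * 0.0988 = 6095.96
PMT = 6095.96 / 0.313998 = $19,414.01

$19,414.01


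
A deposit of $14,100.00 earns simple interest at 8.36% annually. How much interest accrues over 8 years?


Formula: I = P * r * t
Substituting: I = $14,100.00 * 0.0836 * 8
Step: I = $14,100.00 * 0.6688
I = $9,430.08

$9,430.08


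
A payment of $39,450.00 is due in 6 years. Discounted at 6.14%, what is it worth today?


Formula: PV = FV / (1 + r)^n
Substituting: PV = $39,450.00 / (1 + 0.0614)^6
Discount factor: (1.0614)^6 = 1.429797
PV = $39,450.00 / 1.429797 = $27,591.32

$27,591.32


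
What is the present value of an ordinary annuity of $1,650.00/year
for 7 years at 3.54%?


Formula: PV = PMT * (1 - (1+r)^(-n)) / r
Discount factor: (1 + 0.0354)^(-7) = 0.783868
Bracket: 1 - 0.783868 = 0.216132
PV = $1,650.00 * 0.216132 / 0.0354 = $10,073.95

$10,073.95


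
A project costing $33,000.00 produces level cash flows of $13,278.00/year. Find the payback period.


Formula: Payback = investment / annual cash flow
Substituting: Payback = $33,000.00 / $13,278.00
Payback = 2.4853 years

2.4853 years


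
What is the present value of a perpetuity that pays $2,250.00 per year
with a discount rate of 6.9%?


Formula: PV = C / r
Substituting: PV = $2,250.00 / 0.069
PV = $32,608.70

$32,608.70


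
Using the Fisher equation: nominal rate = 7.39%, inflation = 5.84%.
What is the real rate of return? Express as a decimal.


Formula: (1 + r_real) = (1 + r_nom) / (1 + inflation)
Substituting: (1 + r_real) = 1.0739 / 1.0584
(1 + r_real) = 1.014645
r_real = 1.014645 - 1 = 0.014645

0.014645


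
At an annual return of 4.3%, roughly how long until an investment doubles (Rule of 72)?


Formula: Years ≈ 72 / r
Substituting: Years ≈ 72 / 4.3
Years ≈ 16.7

16.7 years


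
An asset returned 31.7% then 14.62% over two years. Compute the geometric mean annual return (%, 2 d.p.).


Formula: Geometric mean = ((1+r1)*(1+r2))^(1/2) - 1
Product: (1 + 0.317) * (1 + 0.1462) = 1.317 * 1.1462 = 1.509545
Square root: 1.509545^0.5 = 1.228636
Geometric mean = 1.228636 - 1 = 0.228636
As percentage: 22.86%

22.86%


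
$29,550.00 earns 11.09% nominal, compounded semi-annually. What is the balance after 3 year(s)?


Formula: FV = P * (1 + r/m)^(m*t)
Period rate: r/m = 0.1109 / 2 = 0.05545
Total periods: m*t = 2 * 3 = 6
Growth factor: (1 + 0.05545)^6 = 1.382375
FV = $29,550.00 * 1.382375 = $40,849.19

$40,849.19


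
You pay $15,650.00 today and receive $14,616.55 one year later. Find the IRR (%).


Formula: IRR = C1/C0 - 1
Substituting: IRR = $14,616.55 / $15,650.00 - 1
Ratio: 0.933965 - 1 = -0.066035
IRR = -6.6035%

-6.6035%


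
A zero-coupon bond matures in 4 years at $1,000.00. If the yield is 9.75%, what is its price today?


Formula: Price = FV / (1 + r)^n
Substituting: Price = $1,000.00 / (1 + 0.0975)^4
Discount factor: (1.0975)^4 = 1.450835
Price = $1,000.00 / 1.450835 = $689.26

$689.26


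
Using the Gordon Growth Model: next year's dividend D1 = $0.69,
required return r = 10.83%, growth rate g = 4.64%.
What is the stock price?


Formula: P = D1 / (r - g)
Spread: r - g = 0.1083 - 0.0464 = 0.0619
Substituting: P = $0.69 / 0.0619
P = $11.15

$11.15


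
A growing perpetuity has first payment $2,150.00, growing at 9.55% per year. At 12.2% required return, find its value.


Formula: PV = C / (r - g)
Spread: r - g = 0.122 - 0.0955 = 0.0265
Substituting: PV = $2,150.00 / 0.0265
PV = $81,132.08

$81,132.08


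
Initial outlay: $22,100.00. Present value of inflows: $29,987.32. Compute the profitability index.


Formula: PI = PV(cash flows) / initial investment
Substituting: PI = $29,987.32 / $22,100.00
PI = 1.3569

1.3569


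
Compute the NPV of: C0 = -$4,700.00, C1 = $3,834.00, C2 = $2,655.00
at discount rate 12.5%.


Formula: NPV = C0 + C1/(1+r) + C2/(1+r)^2
Discount C1: $3,834.00 / (1 + 0.125) = $3,408.00
Discount C2: $2,655.00 / (1 + 0.125)^2 = $2,097.78
NPV = -$4,700.00 + $3,408.00 + $2,097.78 = $805.78

$805.78


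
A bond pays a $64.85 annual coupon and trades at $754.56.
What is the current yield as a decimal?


Formula: Current yield = annual coupon / price
Substituting: CY = $64.85 / $754.56
CY = 0.085944

0.085944


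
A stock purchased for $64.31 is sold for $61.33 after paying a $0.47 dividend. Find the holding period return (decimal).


Formula: HPR = (P1 - P0 + D) / P0
Gain: $61.33 - $64.31 + $0.47 = -$2.51
HPR = -$2.51 / $64.31 = -0.039

-0.039


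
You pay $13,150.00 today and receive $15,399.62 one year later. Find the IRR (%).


Formula: IRR = C1/C0 - 1
Substituting: IRR = $15,399.62 / $13,150.00 - 1
Ratio: 1.171074 - 1 = 0.171074
IRR = 17.1074%

17.1074%


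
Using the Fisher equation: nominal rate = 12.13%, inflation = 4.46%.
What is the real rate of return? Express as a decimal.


Formula: (1 + r_real) = (1 + r_nom) / (1 + inflation)
Substituting: (1 + r_real) = 1.1213 / 1.0446
(1 + r_real) = 1.073425
r_real = 1.073425 - 1 = 0.073425

0.073425


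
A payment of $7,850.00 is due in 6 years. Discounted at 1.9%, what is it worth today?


Formula: PV = FV / (1 + r)^n
Substituting: PV = $7,850.00 / (1 + 0.019)^6
Discount factor: (1.019)^6 = 1.119554
PV = $7,850.00 / 1.119554 = $7,011.72

$7,011.72


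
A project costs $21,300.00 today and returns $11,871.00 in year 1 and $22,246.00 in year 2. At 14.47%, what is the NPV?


Formula: NPV = C0 + C1/(1+r) + C2/(1+r)^2
Discount C1: $11,871.00 / (1 + 0.1447) = $10,370.40
Discount C2: $22,246.00 / (1 + 0.1447)^2 = $16,977.30
NPV = -$21,300.00 + $10,370.40 + $16,977.30 = $6,047.70

$6,047.70


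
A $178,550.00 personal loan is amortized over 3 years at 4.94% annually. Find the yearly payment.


Formula: PMT = PV * r / (1 - (1+r)^(-n))
Denominator: 1 - (1 + 0.0494)^(-3) = 0.13468
Numerator: $178,550.00 * 0.0494 = 8820.37
PMT = 8820.37 / 0.13468 = $65,491.39

$65,491.39


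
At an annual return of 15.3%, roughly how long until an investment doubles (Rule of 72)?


Formula: Years ≈ 72 / r
Substituting: Years ≈ 72 / 15.3
Years ≈ 4.7

4.7 years


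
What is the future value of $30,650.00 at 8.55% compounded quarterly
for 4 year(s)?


Formula: FV = P * (1 + r/m)^(m*t)
Period rate: r/m = 0.0855 / 4 = 0.021375
Total periods: m*t = 4 * 4 = 16
Growth factor: (1 + 0.021375)^16 = 1.402696
FV = $30,650.00 * 1.402696 = $42,992.63

$42,992.63


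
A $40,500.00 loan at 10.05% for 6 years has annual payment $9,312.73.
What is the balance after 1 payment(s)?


Formula: Balance = PV*(1+r)^k - PMT*((1+r)^k - 1)/r
Growth: (1 + 0.1005)^1 = 1.1005
Accumulated factor: ((1+r)^k - 1)/r = 1.0
Balance = $40,500.00 * 1.1005 - $9,312.73 * 1.0
Balance = $35,257.52

$35,257.52


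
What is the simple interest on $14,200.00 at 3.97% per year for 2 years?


Formula: I = P * r * t
Substituting: I = $14,200.00 * 0.0397 * 2
Step: I = $14,200.00 * 0.0794
I = $1,127.48

$1,127.48


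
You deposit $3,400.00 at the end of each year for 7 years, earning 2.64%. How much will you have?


Formula: FV = PMT * ((1+r)^n - 1) / r
Growth factor: (1 + 0.0264)^7 = 1.200097
Numerator: 1.200097 - 1 = 0.200097
FV = $3,400.00 * 0.200097 / 0.0264 = $25,770.12

$25,770.12


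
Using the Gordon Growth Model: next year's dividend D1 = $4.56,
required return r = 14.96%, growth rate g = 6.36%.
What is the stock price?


Formula: P = D1 / (r - g)
Spread: r - g = 0.1496 - 0.0636 = 0.086
Substituting: P = $4.56 / 0.086
P = $53.02

$53.02


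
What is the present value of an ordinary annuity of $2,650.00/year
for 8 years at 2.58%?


Formula: PV = PMT * (1 - (1+r)^(-n)) / r
Discount factor: (1 + 0.0258)^(-8) = 0.81564
Bracket: 1 - 0.81564 = 0.18436
PV = $2,650.00 * 0.18436 / 0.0258 = $18,936.22

$18,936.22


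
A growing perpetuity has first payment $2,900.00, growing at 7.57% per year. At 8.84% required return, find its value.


Formula: PV = C / (r - g)
Spread: r - g = 0.0884 - 0.0757 = 0.0127
Substituting: PV = $2,900.00 / 0.0127
PV = $228,346.46

$228,346.46


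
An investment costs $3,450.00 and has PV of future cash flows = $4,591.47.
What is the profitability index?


Formula: PI = PV(cash flows) / initial investment
Substituting: PI = $4,591.47 / $3,450.00
PI = 1.3309

1.3309


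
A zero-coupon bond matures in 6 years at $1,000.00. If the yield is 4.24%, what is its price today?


Formula: Price = FV / (1 + r)^n
Substituting: Price = $1,000.00 / (1 + 0.0424)^6
Discount factor: (1.0424)^6 = 1.28294
Price = $1,000.00 / 1.28294 = $779.46

$779.46


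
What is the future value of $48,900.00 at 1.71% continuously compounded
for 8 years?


Formula: FV = P * e^(r*t)
Exponent: r*t = 0.0171 * 8 = 0.1368
e^(0.1368) = 1.146599
FV = $48,900.00 * 1.146599 = $56,068.68

$56,068.68


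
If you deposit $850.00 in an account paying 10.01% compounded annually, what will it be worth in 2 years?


Formula: FV = P * (1 + r)^n
Substituting: FV = $850.00 * (1 + 0.1001)^2
Growth factor: (1.1001)^2 = 1.21022
FV = $850.00 * 1.21022 = $1,028.69

$1,028.69


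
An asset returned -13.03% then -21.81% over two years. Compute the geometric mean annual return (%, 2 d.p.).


Formula: Geometric mean = ((1+r1)*(1+r2))^(1/2) - 1
Product: (1 + -0.1303) * (1 + -0.2181) = 0.8697 * 0.7819 = 0.680018
Square root: 0.680018^0.5 = 0.824632
Geometric mean = 0.824632 - 1 = -0.175368
As percentage: -17.54%

-17.54%


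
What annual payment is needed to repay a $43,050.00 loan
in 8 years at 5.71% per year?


Formula: PMT = PV * r / (1 - (1+r)^(-n))
Denominator: 1 - (1 + 0.0571)^(-8) = 0.358685
Numerator: $43,050.00 * 0.0571 = 2458.155
PMT = 2458.155 / 0.358685 = $6,853.24

$6,853.24


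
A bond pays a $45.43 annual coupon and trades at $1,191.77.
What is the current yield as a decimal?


Formula: Current yield = annual coupon / price
Substituting: CY = $45.43 / $1,191.77
CY = 0.03812

0.03812


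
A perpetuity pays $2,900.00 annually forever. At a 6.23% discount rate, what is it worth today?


Formula: PV = C / r
Substituting: PV = $2,900.00 / 0.0623
PV = $46,548.96

$46,548.96


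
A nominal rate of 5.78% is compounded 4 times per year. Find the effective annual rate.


Formula: EAR = (1 + r/m)^m - 1
Period rate: r/m = 0.0578 / 4 = 0.01445
Compounding: (1 + 0.01445)^4 = 1.059065
EAR = 1.059065 - 1 = 0.059065

0.059065


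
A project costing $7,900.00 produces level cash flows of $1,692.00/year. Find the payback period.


Formula: Payback = investment / annual cash flow
Substituting: Payback = $7,900.00 / $1,692.00
Payback = 4.669 years

4.669 years


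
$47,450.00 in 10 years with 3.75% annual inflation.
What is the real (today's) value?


Formula: Real value = nominal / (1 + inflation)^years
Price level: (1 + 0.0375)^10 = 1.445044
Real value = $47,450.00 / 1.445044 = $32,836.37

$32,836.37


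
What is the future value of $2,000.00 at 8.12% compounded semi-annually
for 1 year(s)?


Formula: FV = P * (1 + r/m)^(m*t)
Period rate: r/m = 0.0812 / 2 = 0.0406
Total periods: m*t = 2 * 1 = 2
Growth factor: (1 + 0.0406)^2 = 1.082848
FV = $2,000.00 * 1.082848 = $2,165.70

$2,165.70


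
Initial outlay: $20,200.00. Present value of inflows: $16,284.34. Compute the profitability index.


Formula: PI = PV(cash flows) / initial investment
Substituting: PI = $16,284.34 / $20,200.00
PI = 0.8062

0.8062


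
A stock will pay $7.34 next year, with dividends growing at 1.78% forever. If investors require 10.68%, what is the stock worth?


Formula: P = D1 / (r - g)
Spread: r - g = 0.1068 - 0.0178 = 0.089
Substituting: P = $7.34 / 0.089
P = $82.47

$82.47


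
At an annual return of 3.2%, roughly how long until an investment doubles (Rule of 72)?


Formula: Years ≈ 72 / r
Substituting: Years ≈ 72 / 3.2
Years ≈ 22.5

22.5 years


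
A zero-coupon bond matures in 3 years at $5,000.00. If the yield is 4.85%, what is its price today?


Formula: Price = FV / (1 + r)^n
Substituting: Price = $5,000.00 / (1 + 0.0485)^3
Discount factor: (1.0485)^3 = 1.152671
Price = $5,000.00 / 1.152671 = $4,337.75

$4,337.75


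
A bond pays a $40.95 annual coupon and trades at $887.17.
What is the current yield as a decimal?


Formula: Current yield = annual coupon / price
Substituting: CY = $40.95 / $887.17
CY = 0.046158

0.046158


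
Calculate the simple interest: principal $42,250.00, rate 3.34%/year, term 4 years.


Formula: I = P * r * t
Substituting: I = $42,250.00 * 0.0334 * 4
Step: I = $42,250.00 * 0.1336
I = $5,644.60

$5,644.60


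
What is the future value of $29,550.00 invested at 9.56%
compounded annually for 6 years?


Formula: FV = P * (1 + r)^n
Substituting: FV = $29,550.00 * (1 + 0.0956)^6
Growth factor: (1.0956)^6 = 1.729466
FV = $29,550.00 * 1.729466 = $51,105.73

$51,105.73


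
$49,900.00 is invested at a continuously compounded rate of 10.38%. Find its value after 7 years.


Formula: FV = P * e^(r*t)
Exponent: r*t = 0.1038 * 7 = 0.7266
e^(0.7266) = 2.068037
FV = $49,900.00 * 2.068037 = $103,195.06

$103,195.06


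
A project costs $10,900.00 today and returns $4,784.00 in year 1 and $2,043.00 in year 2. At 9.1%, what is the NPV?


Formula: NPV = C0 + C1/(1+r) + C2/(1+r)^2
Discount C1: $4,784.00 / (1 + 0.091) = $4,384.97
Discount C2: $2,043.00 / (1 + 0.091)^2 = $1,716.40
NPV = -$10,900.00 + $4,384.97 + $1,716.40 = -$4,798.63

-$4,798.63


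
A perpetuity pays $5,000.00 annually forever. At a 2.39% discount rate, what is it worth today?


Formula: PV = C / r
Substituting: PV = $5,000.00 / 0.0239
PV = $209,205.02

$209,205.02


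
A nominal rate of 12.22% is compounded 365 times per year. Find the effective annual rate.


Formula: EAR = (1 + r/m)^m - 1
Period rate: r/m = 0.1222 / 365 = 0.000335
Compounding: (1 + 0.000335)^365 = 1.129957
EAR = 1.129957 - 1 = 0.129957

0.129957


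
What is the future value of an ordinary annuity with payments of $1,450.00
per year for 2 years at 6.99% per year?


Formula: FV = PMT * ((1+r)^n - 1) / r
Growth factor: (1 + 0.0699)^2 = 1.144686
Numerator: 1.144686 - 1 = 0.144686
FV = $1,450.00 * 0.144686 / 0.0699 = $3,001.36

$3,001.36


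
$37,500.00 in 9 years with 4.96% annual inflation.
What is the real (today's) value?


Formula: Real value = nominal / (1 + inflation)^years
Price level: (1 + 0.0496)^9 = 1.546017
Real value = $37,500.00 / 1.546017 = $24,255.87

$24,255.87


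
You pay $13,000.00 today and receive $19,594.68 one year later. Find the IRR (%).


Formula: IRR = C1/C0 - 1
Substituting: IRR = $19,594.68 / $13,000.00 - 1
Ratio: 1.507283 - 1 = 0.507283
IRR = 50.7283%

50.7283%


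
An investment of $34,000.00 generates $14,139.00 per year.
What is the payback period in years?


Formula: Payback = investment / annual cash flow
Substituting: Payback = $34,000.00 / $14,139.00
Payback = 2.4047 years

2.4047 years


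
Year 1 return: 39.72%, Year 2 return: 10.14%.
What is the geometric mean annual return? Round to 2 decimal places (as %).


Formula: Geometric mean = ((1+r1)*(1+r2))^(1/2) - 1
Product: (1 + 0.3972) * (1 + 0.1014) = 1.3972 * 1.1014 = 1.538876
Square root: 1.538876^0.5 = 1.240514
Geometric mean = 1.240514 - 1 = 0.240514
As percentage: 24.05%

24.05%


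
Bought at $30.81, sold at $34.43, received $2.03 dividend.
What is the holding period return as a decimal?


Formula: HPR = (P1 - P0 + D) / P0
Gain: $34.43 - $30.81 + $2.03 = $5.65
HPR = $5.65 / $30.81 = 0.1834

0.1834


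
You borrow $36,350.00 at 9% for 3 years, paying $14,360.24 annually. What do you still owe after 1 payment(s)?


Formula: Balance = PV*(1+r)^k - PMT*((1+r)^k - 1)/r
Growth: (1 + 0.09)^1 = 1.09
Accumulated factor: ((1+r)^k - 1)/r = 1.0
Balance = $36,350.00 * 1.09 - $14,360.24 * 1.0
Balance = $25,261.26

$25,261.26


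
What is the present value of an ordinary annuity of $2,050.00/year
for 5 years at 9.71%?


Formula: PV = PMT * (1 - (1+r)^(-n)) / r
Discount factor: (1 + 0.0971)^(-5) = 0.629171
Bracket: 1 - 0.629171 = 0.370829
PV = $2,050.00 * 0.370829 / 0.0971 = $7,829.03

$7,829.03


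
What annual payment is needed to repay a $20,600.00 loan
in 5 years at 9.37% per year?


Formula: PMT = PV * r / (1 - (1+r)^(-n))
Denominator: 1 - (1 + 0.0937)^(-5) = 0.360988
Numerator: $20,600.00 * 0.0937 = 1930.22
PMT = 1930.22 / 0.360988 = $5,347.05

$5,347.05


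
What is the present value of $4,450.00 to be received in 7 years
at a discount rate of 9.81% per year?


Formula: PV = FV / (1 + r)^n
Substituting: PV = $4,450.00 / (1 + 0.0981)^7
Discount factor: (1.0981)^7 = 1.925277
PV = $4,450.00 / 1.925277 = $2,311.36

$2,311.36


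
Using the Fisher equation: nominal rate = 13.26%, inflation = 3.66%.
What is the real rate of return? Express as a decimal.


Formula: (1 + r_real) = (1 + r_nom) / (1 + inflation)
Substituting: (1 + r_real) = 1.1326 / 1.0366
(1 + r_real) = 1.09261
r_real = 1.09261 - 1 = 0.09261

0.09261


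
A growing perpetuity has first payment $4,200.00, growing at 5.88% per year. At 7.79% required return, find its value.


Formula: PV = C / (r - g)
Spread: r - g = 0.0779 - 0.0588 = 0.0191
Substituting: PV = $4,200.00 / 0.0191
PV = $219,895.29

$219,895.29


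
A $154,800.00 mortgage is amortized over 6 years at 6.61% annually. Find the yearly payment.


Formula: PMT = PV * r / (1 - (1+r)^(-n))
Denominator: 1 - (1 + 0.0661)^(-6) = 0.318898
Numerator: $154,800.00 * 0.0661 = 10232.28
PMT = 10232.28 / 0.318898 = $32,086.40

$32,086.40


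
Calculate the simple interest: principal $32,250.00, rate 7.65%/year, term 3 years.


Formula: I = P * r * t
Substituting: I = $32,250.00 * 0.0765 * 3
Step: I = $32,250.00 * 0.2295
I = $7,401.38

$7,401.38


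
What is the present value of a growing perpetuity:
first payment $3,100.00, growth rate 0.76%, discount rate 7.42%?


Formula: PV = C / (r - g)
Spread: r - g = 0.0742 - 0.0076 = 0.0666
Substituting: PV = $3,100.00 / 0.0666
PV = $46,546.55

$46,546.55


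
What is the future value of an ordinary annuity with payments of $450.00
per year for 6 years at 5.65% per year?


Formula: FV = PMT * ((1+r)^n - 1) / r
Growth factor: (1 + 0.0565)^6 = 1.390647
Numerator: 1.390647 - 1 = 0.390647
FV = $450.00 * 0.390647 / 0.0565 = $3,111.35

$3,111.35


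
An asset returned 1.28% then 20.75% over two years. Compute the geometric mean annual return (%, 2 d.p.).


Formula: Geometric mean = ((1+r1)*(1+r2))^(1/2) - 1
Product: (1 + 0.0128) * (1 + 0.2075) = 1.0128 * 1.2075 = 1.222956
Square root: 1.222956^0.5 = 1.105873
Geometric mean = 1.105873 - 1 = 0.105873
As percentage: 10.59%

10.59%


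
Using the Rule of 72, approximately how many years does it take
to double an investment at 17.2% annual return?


Formula: Years ≈ 72 / r
Substituting: Years ≈ 72 / 17.2
Years ≈ 4.2

4.2 years


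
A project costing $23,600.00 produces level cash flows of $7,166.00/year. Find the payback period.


Formula: Payback = investment / annual cash flow
Substituting: Payback = $23,600.00 / $7,166.00
Payback = 3.2933 years

3.2933 years
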